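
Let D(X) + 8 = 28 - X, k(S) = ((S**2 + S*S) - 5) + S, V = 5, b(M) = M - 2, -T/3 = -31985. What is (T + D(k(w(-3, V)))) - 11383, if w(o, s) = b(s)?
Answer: 84576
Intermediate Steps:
T = 95955 (T = -3*(-31985) = 95955)
b(M) = -2 + M
w(o, s) = -2 + s
k(S) = -5 + S + 2*S**2 (k(S) = ((S**2 + S**2) - 5) + S = (2*S**2 - 5) + S = (-5 + 2*S**2) + S = -5 + S + 2*S**2)
D(X) = 20 - X (D(X) = -8 + (28 - X) = 20 - X)
(T + D(k(w(-3, V)))) - 11383 = (95955 + (20 - (-5 + (-2 + 5) + 2*(-2 + 5)**2))) - 11383 = (95955 + (20 - (-5 + 3 + 2*3**2))) - 11383 = (95955 + (20 - (-5 + 3 + 2*9))) - 11383 = (95955 + (20 - (-5 + 3 + 18))) - 11383 = (95955 + (20 - 1*16)) - 11383 = (95955 + (20 - 16)) - 11383 = (95955 + 4) - 11383 = 95959 - 11383 = 84576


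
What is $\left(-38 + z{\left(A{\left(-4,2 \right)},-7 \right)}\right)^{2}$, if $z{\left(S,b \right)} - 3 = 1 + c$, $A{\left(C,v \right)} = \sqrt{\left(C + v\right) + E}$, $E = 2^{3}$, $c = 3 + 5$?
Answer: $676$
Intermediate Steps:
$c = 8$
$E = 8$
$A{\left(C,v \right)} = \sqrt{8 + C + v}$ ($A{\left(C,v \right)} = \sqrt{\left(C + v\right) + 8} = \sqrt{8 + C + v}$)
$z{\left(S,b \right)} = 12$ ($z{\left(S,b \right)} = 3 + \left(1 + 8\right) = 3 + 9 = 12$)
$\left(-38 + z{\left(A{\left(-4,2 \right)},-7 \right)}\right)^{2} = \left(-38 + 12\right)^{2} = \left(-26\right)^{2} = 676$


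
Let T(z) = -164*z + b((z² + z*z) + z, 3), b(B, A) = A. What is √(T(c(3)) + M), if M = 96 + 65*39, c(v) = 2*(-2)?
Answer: √3290 ≈ 57.359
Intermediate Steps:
c(v) = -4
T(z) = 3 - 164*z (T(z) = -164*z + 3 = 3 - 164*z)
M = 2631 (M = 96 + 2535 = 2631)
√(T(c(3)) + M) = √((3 - 164*(-4)) + 2631) = √((3 + 656) + 2631) = √(659 + 2631) = √3290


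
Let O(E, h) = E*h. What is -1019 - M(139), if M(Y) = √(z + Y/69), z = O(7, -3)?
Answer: -1019 - I*√90390/69 ≈ -1019.0 - 4.3572*I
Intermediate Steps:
z = -21 (z = 7*(-3) = -21)
M(Y) = √(-21 + Y/69)
-1019 - M(139) = -1019 - √(-99981 + 69*139)/69 = -1019 - √(-99981 + 9591)/69 = -1019 - √(-90390)/69 = -1019 - I*√90390/69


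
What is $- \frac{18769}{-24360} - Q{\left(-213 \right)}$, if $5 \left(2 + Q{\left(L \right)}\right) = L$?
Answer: $\frac{221045}{4872} \approx 45.37$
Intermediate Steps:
$Q{\left(L \right)} = -2 + \frac{L}{5}$
$- \frac{18769}{-24360} - Q{\left(-213 \right)} = - \frac{18769}{-24360} - \left(-2 + \frac{1}{5} \left(-213\right)\right) = \left(-18769\right) \left(- \frac{1}{24360}\right) - \left(-2 - \frac{213}{5}\right) = \frac{18769}{24360} - - \frac{223}{5} = \frac{18769}{24360} + \frac{223}{5} = \frac{221045}{4872}$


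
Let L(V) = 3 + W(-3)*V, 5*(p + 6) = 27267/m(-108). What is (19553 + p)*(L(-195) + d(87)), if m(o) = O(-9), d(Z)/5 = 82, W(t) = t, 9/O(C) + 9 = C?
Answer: 43114598/5 ≈ 8.6229e+6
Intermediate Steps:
O(C) = 9/(-9 + C)
d(Z) = 410 (d(Z) = 5*82 = 410)
m(o) = -1/2 (m(o) = 9/(-9 - 9) = 9/(-18) = 9*(-1/18) = -1/2)
p = -54564/5 (p = -6 + (27267/(-1/2))/5 = -6 + (27267*(-2))/5 = -6 + (1/5)*(-54534) = -6 - 54534/5 = -54564/5 ≈ -10913.)
L(V) = 3 - 3*V
(19553 + p)*(L(-195) + d(87)) = (19553 - 54564/5)*((3 - 3*(-195)) + 410) = 43201*((3 + 585) + 410)/5 = 43201*(588 + 410)/5 = (43201/5)*998 = 43114598/5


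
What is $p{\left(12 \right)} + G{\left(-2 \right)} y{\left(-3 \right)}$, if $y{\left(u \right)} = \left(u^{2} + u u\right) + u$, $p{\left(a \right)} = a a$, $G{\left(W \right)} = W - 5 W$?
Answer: $264$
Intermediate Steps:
$G{\left(W \right)} = - 4 W$
$p{\left(a \right)} = a^{2}$
$y{\left(u \right)} = u + 2 u^{2}$ ($y{\left(u \right)} = \left(u^{2} + u^{2}\right) + u = 2 u^{2} + u = u + 2 u^{2}$)
$p{\left(12 \right)} + G{\left(-2 \right)} y{\left(-3 \right)} = 12^{2} + \left(-4\right) \left(-2\right) \left(- 3 \left(1 + 2 \left(-3\right)\right)\right) = 144 + 8 \left(- 3 \left(1 - 6\right)\right) = 144 + 8 \left(\left(-3\right) \left(-5\right)\right) = 144 + 8 \cdot 15 = 144 + 120 = 264$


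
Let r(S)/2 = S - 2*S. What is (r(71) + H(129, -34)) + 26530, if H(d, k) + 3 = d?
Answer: 26514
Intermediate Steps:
H(d, k) = -3 + d
r(S) = -2*S (r(S) = 2*(S - 2*S) = 2*(-S) = -2*S)
(r(71) + H(129, -34)) + 26530 = (-2*71 + (-3 + 129)) + 26530 = (-142 + 126) + 26530 = -16 + 26530 = 26514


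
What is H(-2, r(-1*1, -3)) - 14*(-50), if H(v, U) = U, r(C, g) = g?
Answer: 697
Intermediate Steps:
H(-2, r(-1*1, -3)) - 14*(-50) = -3 - 14*(-50) = -3 + 700 = 697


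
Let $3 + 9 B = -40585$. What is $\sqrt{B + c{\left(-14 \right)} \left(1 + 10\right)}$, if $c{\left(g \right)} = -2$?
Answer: $\frac{i \sqrt{40786}}{3} \approx 67.318 i$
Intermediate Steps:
$B = - \frac{40588}{9}$ ($B = - \frac{1}{3} + \frac{1}{9} \left(-40585\right) = - \frac{1}{3} - \frac{40585}{9} = - \frac{40588}{9} \approx -4509.8$)
$\sqrt{B + c{\left(-14 \right)} \left(1 + 10\right)} = \sqrt{- \frac{40588}{9} - 2 \left(1 + 10\right)} = \sqrt{- \frac{40588}{9} - 22} = \sqrt{- \frac{40786}{9}} = \frac{i \sqrt{40786}}{3}$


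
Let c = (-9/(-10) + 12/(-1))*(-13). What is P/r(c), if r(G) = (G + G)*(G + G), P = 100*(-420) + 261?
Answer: -347825/694083 ≈ -0.50113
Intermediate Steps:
P = -41739 (P = -42000 + 261 = -41739)
c = 1443/10 (c = (-9*(-⅒) + 12*(-1))*(-13) = (9/10 - 12)*(-13) = -111/10*(-13) = 1443/10 ≈ 144.30)
r(G) = 4*G² (r(G) = (2*G)*(2*G) = 4*G²)
P/r(c) = -41739/(4*(1443/10)²) = -41739/(4*(2082249/100)) = -41739/2082249/25 = -41739*25/2082249 = -347825/694083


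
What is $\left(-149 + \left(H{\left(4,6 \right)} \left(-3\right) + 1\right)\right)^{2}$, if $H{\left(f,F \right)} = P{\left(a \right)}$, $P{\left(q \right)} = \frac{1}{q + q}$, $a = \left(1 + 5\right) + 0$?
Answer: $\frac{351649}{16} \approx 21978.0$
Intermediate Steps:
$a = 6$ ($a = 6 + 0 = 6$)
$P{\left(q \right)} = \frac{1}{2 q}$
$H{\left(f,F \right)} = \frac{1}{12}$ ($H{\left(f,F \right)} = \frac{1}{2 \cdot 6} = \frac{1}{2} \cdot \frac{1}{6} = \frac{1}{12}$)
$\left(-149 + \left(H{\left(4,6 \right)} \left(-3\right) + 1\right)\right)^{2} = \left(-149 + \left(\frac{1}{12} \left(-3\right) + 1\right)\right)^{2} = \left(-149 + \left(- \frac{1}{4} + 1\right)\right)^{2} = \left(-149 + \frac{3}{4}\right)^{2} = \left(- \frac{593}{4}\right)^{2} = \frac{351649}{16}$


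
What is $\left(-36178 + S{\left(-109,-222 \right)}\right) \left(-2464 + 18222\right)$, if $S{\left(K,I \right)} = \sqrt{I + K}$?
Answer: $-570092924 + 15758 i \sqrt{331} \approx -5.7009 \cdot 10^{8} + 2.8669 \cdot 10^{5} i$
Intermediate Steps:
$\left(-36178 + S{\left(-109,-222 \right)}\right) \left(-2464 + 18222\right) = \left(-36178 + \sqrt{-222 - 109}\right) \left(-2464 + 18222\right) = \left(-36178 + \sqrt{-331}\right) 15758 = \left(-36178 + i \sqrt{331}\right) 15758 = -570092924 + 15758 i \sqrt{331}$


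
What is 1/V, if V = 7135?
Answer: 1/7135 ≈ 0.00014015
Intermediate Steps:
1/V = 1/7135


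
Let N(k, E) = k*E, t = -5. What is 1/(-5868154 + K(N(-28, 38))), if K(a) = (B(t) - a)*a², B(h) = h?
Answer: 1/1193021510 ≈ 8.3821e-10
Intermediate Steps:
N(k, E) = E*k
K(a) = a²*(-5 - a) (K(a) = (-5 - a)*a² = a²*(-5 - a))
1/(-5868154 + K(N(-28, 38))) = 1/(-5868154 + (38*(-28))²*(-5 - 38*(-28))) = 1/(-5868154 + (-1064)²*(-5 - 1*(-1064))) = 1/(-5868154 + 1132096*(-5 + 1064)) = 1/(-5868154 + 1132096*1059) = 1/(-5868154 + 1198889664) = 1/1193021510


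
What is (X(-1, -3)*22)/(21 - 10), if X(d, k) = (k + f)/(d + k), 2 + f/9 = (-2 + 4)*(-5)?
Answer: 111/2 ≈ 55.500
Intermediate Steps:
f = -108 (f = -18 + 9*((-2 + 4)*(-5)) = -18 + 9*(2*(-5)) = -18 + 9*(-10) = -18 - 90 = -108)
X(d, k) = (-108 + k)/(d + k) (X(d, k) = (k - 108)/(d + k) = (-108 + k)/(d + k))
(X(-1, -3)*22)/(21 - 10) = (((-108 - 3)/(-1 - 3))*22)/(21 - 10) = ((-111/(-4))*22)/11 = (-1/4*(-111)*22)*(1/11) = ((111/4)*22)*(1/11) = (1221/2)*(1/11) = 111/2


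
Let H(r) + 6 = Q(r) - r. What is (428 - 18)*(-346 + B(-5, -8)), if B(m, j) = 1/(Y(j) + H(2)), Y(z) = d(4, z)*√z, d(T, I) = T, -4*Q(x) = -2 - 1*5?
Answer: -379232780/2673 - 52480*I*√2/2673 ≈ -1.4188e+5 - 27.766*I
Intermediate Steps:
Q(x) = 7/4 (Q(x) = -(-2 - 1*5)/4 = -(-2 - 5)/4 = -¼*(-7) = 7/4)
Y(z) = 4*√z
H(r) = -17/4 - r (H(r) = -6 + (7/4 - r) = -17/4 - r)
B(m, j) = 1/(-25/4 + 4*√j) (B(m, j) = 1/(4*√j + (-17/4 - 1*2)) = 1/(4*√j + (-17/4 - 2)) = 1/(4*√j - 25/4) = 1/(-25/4 + 4*√j))
(428 - 18)*(-346 + B(-5, -8)) = (428 - 18)*(-346 + 4/(-25 + 16*√(-8))) = 410*(-346 + 4/(-25 + 16*(2*I*√2))) = 410*(-346 + 4/(-25 + 32*I*√2)) = -141860 + 1640/(-25 + 32*I*√2)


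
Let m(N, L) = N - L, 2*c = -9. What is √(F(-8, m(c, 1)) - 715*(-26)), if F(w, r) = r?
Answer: √74338/2 ≈ 136.32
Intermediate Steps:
c = -9/2 (c = (½)*(-9) = -9/2 ≈ -4.5000)
√(F(-8, m(c, 1)) - 715*(-26)) = √((-9/2 - 1*1) - 715*(-26)) = √((-9/2 - 1) + 18590) = √(-11/2 + 18590) = √(37169/2) = √74338/2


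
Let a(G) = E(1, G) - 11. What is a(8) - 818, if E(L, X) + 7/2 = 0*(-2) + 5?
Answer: -1655/2 ≈ -827.50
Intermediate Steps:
E(L, X) = 3/2 (E(L, X) = -7/2 + (0*(-2) + 5) = -7/2 + (0 + 5) = -7/2 + 5 = 3/2)
a(G) = -19/2 (a(G) = 3/2 - 11 = -19/2)
a(8) - 818 = -19/2 - 818 = -1655/2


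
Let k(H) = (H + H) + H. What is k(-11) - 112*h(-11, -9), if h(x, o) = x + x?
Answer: 2431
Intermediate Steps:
h(x, o) = 2*x
k(H) = 3*H (k(H) = 2*H + H = 3*H)
k(-11) - 112*h(-11, -9) = 3*(-11) - 224*(-11) = -33 - 112*(-22) = -33 + 2464 = 2431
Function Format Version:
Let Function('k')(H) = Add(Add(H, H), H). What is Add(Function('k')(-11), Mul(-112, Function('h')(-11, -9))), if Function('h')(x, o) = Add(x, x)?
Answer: 2431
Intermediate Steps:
Function('h')(x, o) = Mul(2, x)
Function('k')(H) = Mul(3, H) (Function('k')(H) = Add(Mul(2, H), H) = Mul(3, H))
Add(Function('k')(-11), Mul(-112, Function('h')(-11, -9))) = Add(Mul(3, -11), Mul(-112, Mul(2, -11))) = Add(-33, Mul(-112, -22)) = Add(-33, 2464) = 2431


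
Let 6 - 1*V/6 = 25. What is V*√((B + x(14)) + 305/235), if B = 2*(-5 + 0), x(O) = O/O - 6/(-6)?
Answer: -342*I*√1645/47 ≈ -295.13*I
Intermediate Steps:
x(O) = 2 (x(O) = 1 - 6*(-⅙) = 1 + 1 = 2)
B = -10 (B = 2*(-5) = -10)
V = -114 (V = 36 - 6*25 = 36 - 150 = -114)
V*√((B + x(14)) + 305/235) = -114*√((-10 + 2) + 305/235) = -114*√(-8 + 305*(1/235)) = -114*√(-8 + 61/47) = -342*I*√1645/47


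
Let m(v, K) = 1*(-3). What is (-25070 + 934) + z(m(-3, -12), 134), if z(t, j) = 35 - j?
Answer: -24235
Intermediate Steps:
m(v, K) = -3
(-25070 + 934) + z(m(-3, -12), 134) = (-25070 + 934) + (35 - 1*134) = -24136 + (35 - 134) = -24136 - 99 = -24235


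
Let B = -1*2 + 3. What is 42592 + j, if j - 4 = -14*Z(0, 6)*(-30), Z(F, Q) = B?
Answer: 43016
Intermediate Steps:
B = 1 (B = -2 + 3 = 1)
Z(F, Q) = 1
j = 424 (j = 4 - 14*1*(-30) = 4 - 14*(-30) = 4 + 420 = 424)
42592 + j = 42592 + 424 = 43016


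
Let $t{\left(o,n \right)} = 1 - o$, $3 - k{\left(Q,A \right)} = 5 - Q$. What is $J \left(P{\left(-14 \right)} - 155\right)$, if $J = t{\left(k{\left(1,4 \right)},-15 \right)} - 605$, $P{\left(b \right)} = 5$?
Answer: $90450$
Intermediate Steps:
$k{\left(Q,A \right)} = -2 + Q$ ($k{\left(Q,A \right)} = 3 - \left(5 - Q\right) = 3 + \left(-5 + Q\right) = -2 + Q$)
$J = -603$ ($J = \left(1 - \left(-2 + 1\right)\right) - 605 = \left(1 - -1\right) - 605 = \left(1 + 1\right) - 605 = 2 - 605 = -603$)
$J \left(P{\left(-14 \right)} - 155\right) = - 603 \left(5 - 155\right) = \left(-603\right) \left(-150\right) = 90450$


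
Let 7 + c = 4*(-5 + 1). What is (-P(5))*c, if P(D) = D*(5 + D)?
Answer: 1150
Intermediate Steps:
c = -23 (c = -7 + 4*(-5 + 1) = -7 + 4*(-4) = -7 - 16 = -23)
(-P(5))*c = -5*(5 + 5)*(-23) = -5*10*(-23) = -1*50*(-23) = -50*(-23) = 1150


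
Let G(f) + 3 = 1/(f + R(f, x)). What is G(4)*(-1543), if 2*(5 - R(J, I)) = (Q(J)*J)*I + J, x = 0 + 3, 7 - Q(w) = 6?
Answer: 3086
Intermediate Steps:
Q(w) = 1 (Q(w) = 7 - 1*6 = 7 - 6 = 1)
x = 3
R(J, I) = 5 - J/2 - I*J/2 (R(J, I) = 5 - ((1*J)*I + J)/2 = 5 - (J*I + J)/2 = 5 - (I*J + J)/2 = 5 - (J + I*J)/2 = 5 + (-J/2 - I*J/2) = 5 - J/2 - I*J/2)
G(f) = -3 + 1/(5 - f) (G(f) = -3 + 1/(f + (5 - f/2 - ½*3*f)) = -3 + 1/(f + (5 - f/2 - 3*f/2)) = -3 + 1/(f + (5 - 2*f)) = -3 + 1/(5 - f))
G(4)*(-1543) = ((-14 + 3*4)/(5 - 1*4))*(-1543) = ((-14 + 12)/(5 - 4))*(-1543) = (-2/1)*(-1543) = (1*(-2))*(-1543) = -2*(-1543) = 3086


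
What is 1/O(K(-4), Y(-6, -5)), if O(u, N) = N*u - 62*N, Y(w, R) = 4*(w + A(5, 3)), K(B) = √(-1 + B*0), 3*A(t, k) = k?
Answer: 31/38450 + I/76900 ≈ 0.00080624 + 1.3004e-5*I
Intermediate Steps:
A(t, k) = k/3
K(B) = I (K(B) = √(-1 + 0) = √(-1) = I)
Y(w, R) = 4 + 4*w (Y(w, R) = 4*(w + (⅓)*3) = 4*(w + 1) = 4*(1 + w) = 4 + 4*w)
O(u, N) = -62*N + N*u
1/O(K(-4), Y(-6, -5)) = 1/((4 + 4*(-6))*(-62 + I)) = 1/((4 - 24)*(-62 + I)) = 1/(-20*(-62 + I)) = 1/(1240 - 20*I) = (1240 + 20*I)/1538000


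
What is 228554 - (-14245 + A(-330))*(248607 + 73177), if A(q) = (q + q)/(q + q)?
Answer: 4583719850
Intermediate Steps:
A(q) = 1 (A(q) = (2*q)/((2*q)) = (2*q)*(1/(2*q)) = 1)
228554 - (-14245 + A(-330))*(248607 + 73177) = 228554 - (-14245 + 1)*(248607 + 73177) = 228554 - (-14244)*321784 = 228554 - 1*(-4583491296) = 228554 + 4583491296 = 4583719850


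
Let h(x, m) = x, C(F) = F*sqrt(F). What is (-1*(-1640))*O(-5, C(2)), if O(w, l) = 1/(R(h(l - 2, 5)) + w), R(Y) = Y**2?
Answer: -11480/79 - 13120*sqrt(2)/79 ≈ -380.18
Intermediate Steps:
C(F) = F**(3/2)
O(w, l) = 1/(w + (-2 + l)**2) (O(w, l) = 1/((l - 2)**2 + w) = 1/((-2 + l)**2 + w) = 1/(w + (-2 + l)**2))
(-1*(-1640))*O(-5, C(2)) = (-1*(-1640))/(-5 + (-2 + 2**(3/2))**2) = 1640/(-5 + (-2 + 2*sqrt(2))**2)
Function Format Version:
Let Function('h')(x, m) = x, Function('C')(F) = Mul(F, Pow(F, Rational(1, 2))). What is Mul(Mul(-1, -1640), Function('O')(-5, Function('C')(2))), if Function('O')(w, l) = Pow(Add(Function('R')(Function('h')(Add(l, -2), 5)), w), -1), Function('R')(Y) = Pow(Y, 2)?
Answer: Add(Rational(-11480, 79), Mul(Rational(-13120, 79), Pow(2, Rational(1, 2)))) ≈ -380.18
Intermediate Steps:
Function('C')(F) = Pow(F, Rational(3, 2))
Function('O')(w, l) = Pow(Add(w, Pow(Add(-2, l), 2)), -1) (Function('O')(w, l) = Pow(Add(Pow(Add(l, -2), 2), w), -1) = Pow(Add(Pow(Add(-2, l), 2), w), -1) = Pow(Add(w, Pow(Add(-2, l), 2)), -1))
Mul(Mul(-1, -1640), Function('O')(-5, Function('C')(2))) = Mul(Mul(-1, -1640), Pow(Add(-5, Pow(Add(-2, Pow(2, Rational(3, 2))), 2)), -1)) = Mul(1640, Pow(Add(-5, Pow(Add(-2, Mul(2, Pow(2, Rational(1, 2)))), 2)), -1))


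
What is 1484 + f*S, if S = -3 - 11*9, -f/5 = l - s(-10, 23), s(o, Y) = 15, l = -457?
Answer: -239236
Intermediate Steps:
f = 2360 (f = -5*(-457 - 1*15) = -5*(-457 - 15) = -5*(-472) = 2360)
S = -102 (S = -3 - 99 = -102)
1484 + f*S = 1484 + 2360*(-102) = 1484 - 240720 = -239236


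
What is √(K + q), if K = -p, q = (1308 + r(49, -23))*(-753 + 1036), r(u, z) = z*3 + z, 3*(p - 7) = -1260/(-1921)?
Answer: 3*√141098735149/1921 ≈ 586.62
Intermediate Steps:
p = 13867/1921 (p = 7 + (-1260/(-1921))/3 = 7 + (-1260*(-1/1921))/3 = 7 + (⅓)*(1260/1921) = 7 + 420/1921 = 13867/1921 ≈ 7.2186)
r(u, z) = 4*z (r(u, z) = 3*z + z = 4*z)
q = 344128 (q = (1308 + 4*(-23))*(-753 + 1036) = (1308 - 92)*283 = 1216*283 = 344128)
K = -13867/1921 (K = -1*13867/1921 = -13867/1921 ≈ -7.2186)
√(K + q) = √(-13867/1921 + 344128) = √(661056021/1921) = 3*√141098735149/1921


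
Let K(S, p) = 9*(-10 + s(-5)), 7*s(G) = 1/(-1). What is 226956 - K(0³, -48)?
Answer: 1589331/7 ≈ 2.2705e+5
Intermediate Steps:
s(G) = -⅐ (s(G) = (⅐)/(-1) = (⅐)*(-1) = -⅐)
K(S, p) = -639/7 (K(S, p) = 9*(-10 - ⅐) = 9*(-71/7) = -639/7)
226956 - K(0³, -48) = 226956 - 1*(-639/7) = 226956 + 639/7 = 1589331/7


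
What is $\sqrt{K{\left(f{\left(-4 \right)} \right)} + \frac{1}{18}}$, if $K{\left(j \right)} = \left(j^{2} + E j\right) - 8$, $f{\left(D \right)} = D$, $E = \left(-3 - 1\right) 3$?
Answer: $\frac{\sqrt{2018}}{6} \approx 7.487$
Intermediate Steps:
$E = -12$ ($E = \left(-4\right) 3 = -12$)
$K{\left(j \right)} = -8 + j^{2} - 12 j$ ($K{\left(j \right)} = \left(j^{2} - 12 j\right) - 8 = -8 + j^{2} - 12 j$)
$\sqrt{K{\left(f{\left(-4 \right)} \right)} + \frac{1}{18}} = \sqrt{\left(-8 + \left(-4\right)^{2} - -48\right) + \frac{1}{18}} = \sqrt{\left(-8 + 16 + 48\right) + \frac{1}{18}} = \sqrt{56 + \frac{1}{18}} = \sqrt{\frac{1009}{18}} = \frac{\sqrt{2018}}{6}$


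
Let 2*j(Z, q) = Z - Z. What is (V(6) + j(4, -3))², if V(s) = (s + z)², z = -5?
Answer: 1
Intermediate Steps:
j(Z, q) = 0 (j(Z, q) = (Z - Z)/2 = (½)*0 = 0)
V(s) = (-5 + s)² (V(s) = (s - 5)² = (-5 + s)²)
(V(6) + j(4, -3))² = ((-5 + 6)² + 0)² = (1² + 0)² = (1 + 0)² = 1² = 1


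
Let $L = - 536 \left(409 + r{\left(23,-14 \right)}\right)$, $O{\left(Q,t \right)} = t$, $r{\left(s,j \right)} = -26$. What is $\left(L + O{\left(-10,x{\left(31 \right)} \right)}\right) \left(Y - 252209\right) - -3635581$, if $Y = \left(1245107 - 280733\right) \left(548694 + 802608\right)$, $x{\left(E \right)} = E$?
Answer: $-267482766045383342$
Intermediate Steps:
$L = -205288$ ($L = - 536 \left(409 - 26\right) = \left(-536\right) 383 = -205288$)
$Y = 1303160514948$ ($Y = 964374 \cdot 1351302 = 1303160514948$)
$\left(L + O{\left(-10,x{\left(31 \right)} \right)}\right) \left(Y - 252209\right) - -3635581 = \left(-205288 + 31\right) \left(1303160514948 - 252209\right) - -3635581 = \left(-205257\right) 1303160262739 + 3635581 = -267482766049018923 + 3635581 = -267482766045383342$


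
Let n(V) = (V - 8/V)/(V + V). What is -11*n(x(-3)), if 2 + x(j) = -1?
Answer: -11/18 ≈ -0.61111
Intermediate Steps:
x(j) = -3 (x(j) = -2 - 1 = -3)
n(V) = (V - 8/V)/(2*V) (n(V) = (V - 8/V)/((2*V)) = (V - 8/V)*(1/(2*V)) = (V - 8/V)/(2*V))
-11*n(x(-3)) = -11*(1/2 - 4/(-3)**2) = -11*(1/2 - 4*1/9) = -11*(1/2 - 4/9) = -11*1/18 = -11/18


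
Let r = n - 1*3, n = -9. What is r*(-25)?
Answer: 300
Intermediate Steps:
r = -12 (r = -9 - 1*3 = -9 - 3 = -12)
r*(-25) = -12*(-25) = 300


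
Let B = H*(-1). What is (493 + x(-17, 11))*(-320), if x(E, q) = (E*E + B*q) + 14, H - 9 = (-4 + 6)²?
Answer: -208960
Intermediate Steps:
H = 13 (H = 9 + (-4 + 6)² = 9 + 2² = 9 + 4 = 13)
B = -13 (B = 13*(-1) = -13)
x(E, q) = 14 + E² - 13*q (x(E, q) = (E*E - 13*q) + 14 = (E² - 13*q) + 14 = 14 + E² - 13*q)
(493 + x(-17, 11))*(-320) = (493 + (14 + (-17)² - 13*11))*(-320) = (493 + (14 + 289 - 143))*(-320) = (493 + 160)*(-320) = 653*(-320) = -208960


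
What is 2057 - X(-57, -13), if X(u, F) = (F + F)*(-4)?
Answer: 1953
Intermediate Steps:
X(u, F) = -8*F (X(u, F) = (2*F)*(-4) = -8*F)
2057 - X(-57, -13) = 2057 - (-8)*(-13) = 2057 - 1*104 = 2057 - 104 = 1953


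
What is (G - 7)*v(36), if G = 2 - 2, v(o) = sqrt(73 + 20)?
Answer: -7*sqrt(93) ≈ -67.506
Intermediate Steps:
v(o) = sqrt(93)
G = 0
(G - 7)*v(36) = (0 - 7)*sqrt(93) = -7*sqrt(93)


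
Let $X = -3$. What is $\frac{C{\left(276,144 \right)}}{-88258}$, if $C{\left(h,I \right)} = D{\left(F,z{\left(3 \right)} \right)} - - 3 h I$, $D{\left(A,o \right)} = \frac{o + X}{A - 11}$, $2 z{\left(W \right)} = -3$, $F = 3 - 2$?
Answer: $- \frac{2384649}{1765160} \approx -1.351$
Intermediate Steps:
$F = 1$
$z{\left(W \right)} = - \frac{3}{2}$ ($z{\left(W \right)} = \frac{1}{2} \left(-3\right) = - \frac{3}{2}$)
$D{\left(A,o \right)} = \frac{-3 + o}{-11 + A}$ ($D{\left(A,o \right)} = \frac{o - 3}{A - 11} = \frac{-3 + o}{-11 + A}$)
$C{\left(h,I \right)} = \frac{9}{20} + 3 I h$ ($C{\left(h,I \right)} = \frac{-3 - \frac{3}{2}}{-11 + 1} - - 3 h I = \frac{1}{-10} \left(- \frac{9}{2}\right) - - 3 I h = \left(- \frac{1}{10}\right) \left(- \frac{9}{2}\right) + 3 I h = \frac{9}{20} + 3 I h$)
$\frac{C{\left(276,144 \right)}}{-88258} = \frac{\frac{9}{20} + 3 \cdot 144 \cdot 276}{-88258} = \left(\frac{9}{20} + 119232\right) \left(- \frac{1}{88258}\right) = \frac{2384649}{20} \left(- \frac{1}{88258}\right) = - \frac{2384649}{1765160}$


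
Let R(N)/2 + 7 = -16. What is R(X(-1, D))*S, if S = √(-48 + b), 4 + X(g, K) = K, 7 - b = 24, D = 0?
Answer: -46*I*√65 ≈ -370.86*I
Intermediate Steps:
b = -17 (b = 7 - 1*24 = 7 - 24 = -17)
X(g, K) = -4 + K
R(N) = -46 (R(N) = -14 + 2*(-16) = -14 - 32 = -46)
S = I*√65 (S = √(-48 - 17) = √(-65) = I*√65 ≈ 8.0623*I)
R(X(-1, D))*S = -46*I*√65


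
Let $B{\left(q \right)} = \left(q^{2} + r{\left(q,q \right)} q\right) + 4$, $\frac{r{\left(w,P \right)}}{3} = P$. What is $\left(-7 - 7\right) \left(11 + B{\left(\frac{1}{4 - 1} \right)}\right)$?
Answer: $- \frac{1946}{9} \approx -216.22$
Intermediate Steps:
$r{\left(w,P \right)} = 3 P$
$B{\left(q \right)} = 4 + 4 q^{2}$ ($B{\left(q \right)} = \left(q^{2} + 3 q q\right) + 4 = \left(q^{2} + 3 q^{2}\right) + 4 = 4 q^{2} + 4 = 4 + 4 q^{2}$)
$\left(-7 - 7\right) \left(11 + B{\left(\frac{1}{4 - 1} \right)}\right) = \left(-7 - 7\right) \left(11 + \left(4 + 4 \left(\frac{1}{4 - 1}\right)^{2}\right)\right) = - 14 \left(11 + \left(4 + 4 \left(\frac{1}{3}\right)^{2}\right)\right) = - 14 \left(11 + \left(4 + \frac{4}{9}\right)\right) = - 14 \left(11 + \frac{40}{9}\right) = \left(-14\right) \frac{139}{9} = - \frac{1946}{9}$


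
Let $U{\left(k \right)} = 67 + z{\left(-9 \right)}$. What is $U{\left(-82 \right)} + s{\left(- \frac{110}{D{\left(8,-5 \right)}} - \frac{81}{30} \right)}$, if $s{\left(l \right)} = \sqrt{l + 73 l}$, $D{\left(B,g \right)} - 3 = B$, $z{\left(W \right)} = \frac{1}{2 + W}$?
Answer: $\frac{468}{7} + \frac{i \sqrt{23495}}{5} \approx 66.857 + 30.656 i$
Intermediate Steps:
$D{\left(B,g \right)} = 3 + B$
$U{\left(k \right)} = \frac{468}{7}$ ($U{\left(k \right)} = 67 + \frac{1}{2 - 9} = 67 + \frac{1}{-7} = 67 - \frac{1}{7} = \frac{468}{7}$)
$s{\left(l \right)} = \sqrt{74} \sqrt{l}$ ($s{\left(l \right)} = \sqrt{74 l} = \sqrt{74} \sqrt{l}$)
$U{\left(-82 \right)} + s{\left(- \frac{110}{D{\left(8,-5 \right)}} - \frac{81}{30} \right)} = \frac{468}{7} + \sqrt{74} \sqrt{- \frac{110}{3 + 8} - \frac{81}{30}} = \frac{468}{7} + \sqrt{74} \sqrt{- \frac{110}{11} - \frac{27}{10}} = \frac{468}{7} + \sqrt{74} \sqrt{\left(-110\right) \frac{1}{11} - \frac{27}{10}} = \frac{468}{7} + \sqrt{74} \sqrt{-10 - \frac{27}{10}} = \frac{468}{7} + \sqrt{74} \sqrt{- \frac{127}{10}} = \frac{468}{7} + \sqrt{74} \frac{i \sqrt{1270}}{10} = \frac{468}{7} + \frac{i \sqrt{23495}}{5}$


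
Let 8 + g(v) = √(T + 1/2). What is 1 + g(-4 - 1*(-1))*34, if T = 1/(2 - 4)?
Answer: -271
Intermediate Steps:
T = -½ (T = 1/(-2) = -½ ≈ -0.50000)
g(v) = -8 (g(v) = -8 + √(-½ + 1/2) = -8 + √(-½ + ½) = -8 + √0 = -8 + 0 = -8)
1 + g(-4 - 1*(-1))*34 = 1 - 8*34 = 1 - 272 = -271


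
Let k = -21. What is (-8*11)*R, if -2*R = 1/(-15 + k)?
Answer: -11/9 ≈ -1.2222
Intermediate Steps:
R = 1/72 (R = -1/(2*(-15 - 21)) = -½/(-36) = -½*(-1/36) = 1/72 ≈ 0.013889)
(-8*11)*R = -8*11*(1/72) = -88*1/72 = -11/9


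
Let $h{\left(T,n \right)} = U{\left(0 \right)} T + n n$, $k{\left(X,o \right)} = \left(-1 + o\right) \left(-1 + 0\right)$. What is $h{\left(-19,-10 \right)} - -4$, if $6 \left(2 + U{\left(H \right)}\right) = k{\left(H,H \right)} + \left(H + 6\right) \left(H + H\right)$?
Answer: $\frac{833}{6} \approx 138.83$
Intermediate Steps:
$k{\left(X,o \right)} = 1 - o$ ($k{\left(X,o \right)} = \left(-1 + o\right) \left(-1\right) = 1 - o$)
$U{\left(H \right)} = - \frac{11}{6} - \frac{H}{6} + \frac{H \left(6 + H\right)}{3}$ ($U{\left(H \right)} = -2 + \frac{\left(1 - H\right) + \left(H + 6\right) \left(H + H\right)}{6} = -2 + \frac{\left(1 - H\right) + \left(6 + H\right) 2 H}{6} = -2 + \frac{\left(1 - H\right) + 2 H \left(6 + H\right)}{6} = -2 + \frac{1 - H + 2 H \left(6 + H\right)}{6} = -2 + \left(\frac{1}{6} - \frac{H}{6} + \frac{H \left(6 + H\right)}{3}\right) = - \frac{11}{6} - \frac{H}{6} + \frac{H \left(6 + H\right)}{3}$)
$h{\left(T,n \right)} = n^{2} - \frac{11 T}{6}$ ($h{\left(T,n \right)} = \left(- \frac{11}{6} + \frac{0^{2}}{3} + \frac{11}{6} \cdot 0\right) T + n n = \left(- \frac{11}{6} + \frac{1}{3} \cdot 0 + 0\right) T + n^{2} = \left(- \frac{11}{6} + 0 + 0\right) T + n^{2} = - \frac{11 T}{6} + n^{2} = n^{2} - \frac{11 T}{6}$)
$h{\left(-19,-10 \right)} - -4 = \left(\left(-10\right)^{2} - - \frac{209}{6}\right) - -4 = \left(100 + \frac{209}{6}\right) + 4 = \frac{809}{6} + 4 = \frac{833}{6}$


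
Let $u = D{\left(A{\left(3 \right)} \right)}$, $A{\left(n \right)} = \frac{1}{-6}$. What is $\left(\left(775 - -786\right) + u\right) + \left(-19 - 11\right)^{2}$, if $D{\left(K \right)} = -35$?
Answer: $2426$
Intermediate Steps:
$A{\left(n \right)} = - \frac{1}{6}$
$u = -35$
$\left(\left(775 - -786\right) + u\right) + \left(-19 - 11\right)^{2} = \left(\left(775 - -786\right) - 35\right) + \left(-19 - 11\right)^{2} = \left(\left(775 + 786\right) - 35\right) + \left(-30\right)^{2} = \left(1561 - 35\right) + 900 = 1526 + 900 = 2426$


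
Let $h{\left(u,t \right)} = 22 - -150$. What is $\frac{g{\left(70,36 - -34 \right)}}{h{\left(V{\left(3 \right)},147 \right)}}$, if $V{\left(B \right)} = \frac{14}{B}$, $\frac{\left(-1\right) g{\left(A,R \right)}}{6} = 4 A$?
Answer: $- \frac{420}{43} \approx -9.7674$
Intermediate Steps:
$g{\left(A,R \right)} = - 24 A$ ($g{\left(A,R \right)} = - 6 \cdot 4 A = - 24 A$)
$h{\left(u,t \right)} = 172$ ($h{\left(u,t \right)} = 22 + 150 = 172$)
$\frac{g{\left(70,36 - -34 \right)}}{h{\left(V{\left(3 \right)},147 \right)}} = \frac{\left(-24\right) 70}{172} = \left(-1680\right) \frac{1}{172} = - \frac{420}{43}$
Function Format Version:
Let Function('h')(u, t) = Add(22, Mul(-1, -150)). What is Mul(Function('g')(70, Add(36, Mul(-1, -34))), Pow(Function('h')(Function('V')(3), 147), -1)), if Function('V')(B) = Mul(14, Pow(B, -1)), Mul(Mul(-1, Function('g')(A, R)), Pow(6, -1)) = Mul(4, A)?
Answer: Rational(-420, 43) ≈ -9.7674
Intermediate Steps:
Function('g')(A, R) = Mul(-24, A) (Function('g')(A, R) = Mul(-6, Mul(4, A)) = Mul(-24, A))
Function('h')(u, t) = 172 (Function('h')(u, t) = Add(22, 150) = 172)
Mul(Function('g')(70, Add(36, Mul(-1, -34))), Pow(Function('h')(Function('V')(3), 147), -1)) = Mul(Mul(-24, 70), Pow(172, -1)) = Mul(-1680, Rational(1, 172)) = Rational(-420, 43)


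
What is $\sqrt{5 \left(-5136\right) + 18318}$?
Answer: $3 i \sqrt{818} \approx 85.802 i$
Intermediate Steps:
$\sqrt{5 \left(-5136\right) + 18318} = \sqrt{-25680 + 18318} = \sqrt{-7362} = 3 i \sqrt{818}$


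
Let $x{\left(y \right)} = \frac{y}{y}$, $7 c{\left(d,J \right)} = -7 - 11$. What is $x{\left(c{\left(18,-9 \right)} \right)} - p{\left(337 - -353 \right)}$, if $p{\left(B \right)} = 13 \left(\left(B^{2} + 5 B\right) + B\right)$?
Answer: $-6243119$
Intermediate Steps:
$c{\left(d,J \right)} = - \frac{18}{7}$ ($c{\left(d,J \right)} = \frac{-7 - 11}{7} = \frac{1}{7} \left(-18\right) = - \frac{18}{7}$)
$p{\left(B \right)} = 13 B^{2} + 78 B$ ($p{\left(B \right)} = 13 \left(B^{2} + 6 B\right) = 13 B^{2} + 78 B$)
$x{\left(y \right)} = 1$
$x{\left(c{\left(18,-9 \right)} \right)} - p{\left(337 - -353 \right)} = 1 - 13 \left(337 - -353\right) \left(6 + \left(337 - -353\right)\right) = 1 - 13 \left(337 + 353\right) \left(6 + \left(337 + 353\right)\right) = 1 - 13 \cdot 690 \left(6 + 690\right) = 1 - 13 \cdot 690 \cdot 696 = 1 - 6243120 = -6243119$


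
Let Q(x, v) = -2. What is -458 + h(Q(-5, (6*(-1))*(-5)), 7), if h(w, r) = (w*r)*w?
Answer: -430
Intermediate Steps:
h(w, r) = r*w² (h(w, r) = (r*w)*w = r*w²)
-458 + h(Q(-5, (6*(-1))*(-5)), 7) = -458 + 7*(-2)² = -458 + 7*4 = -458 + 28 = -430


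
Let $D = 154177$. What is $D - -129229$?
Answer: $283406$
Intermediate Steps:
$D - -129229 = 154177 - -129229 = 154177 + 129229 = 283406$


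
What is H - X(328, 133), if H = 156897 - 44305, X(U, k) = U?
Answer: 112264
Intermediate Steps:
H = 112592
H - X(328, 133) = 112592 - 1*328 = 112592 - 328 = 112264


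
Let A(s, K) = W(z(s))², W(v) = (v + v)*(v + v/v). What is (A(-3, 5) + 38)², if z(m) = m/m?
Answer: 2916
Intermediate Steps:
z(m) = 1
W(v) = 2*v*(1 + v) (W(v) = (2*v)*(v + 1) = (2*v)*(1 + v) = 2*v*(1 + v))
A(s, K) = 16 (A(s, K) = (2*1*(1 + 1))² = (2*1*2)² = 4² = 16)
(A(-3, 5) + 38)² = (16 + 38)² = 54² = 2916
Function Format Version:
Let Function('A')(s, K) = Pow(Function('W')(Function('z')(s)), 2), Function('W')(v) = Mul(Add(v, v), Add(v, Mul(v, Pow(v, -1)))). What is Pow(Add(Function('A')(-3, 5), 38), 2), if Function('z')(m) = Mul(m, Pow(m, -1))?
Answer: 2916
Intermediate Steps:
Function('z')(m) = 1
Function('W')(v) = Mul(2, v, Add(1, v)) (Function('W')(v) = Mul(Mul(2, v), Add(v, 1)) = Mul(Mul(2, v), Add(1, v)) = Mul(2, v, Add(1, v)))
Function('A')(s, K) = 16 (Function('A')(s, K) = Pow(Mul(2, 1, Add(1, 1)), 2) = Pow(Mul(2, 1, 2), 2) = Pow(4, 2) = 16)
Pow(Add(Function('A')(-3, 5), 38), 2) = Pow(Add(16, 38), 2) = Pow(54, 2) = 2916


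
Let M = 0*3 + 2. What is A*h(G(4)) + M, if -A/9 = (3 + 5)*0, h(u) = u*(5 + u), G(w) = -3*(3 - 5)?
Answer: 2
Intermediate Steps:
G(w) = 6 (G(w) = -3*(-2) = 6)
M = 2 (M = 0 + 2 = 2)
A = 0 (A = -9*(3 + 5)*0 = -72*0 = -9*0 = 0)
A*h(G(4)) + M = 0*(6*(5 + 6)) + 2 = 0*(6*11) + 2 = 0*66 + 2 = 0 + 2 = 2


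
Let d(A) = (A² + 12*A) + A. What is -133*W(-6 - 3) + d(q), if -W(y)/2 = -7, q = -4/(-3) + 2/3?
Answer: -1832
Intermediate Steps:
q = 2 (q = -4*(-⅓) + 2*(⅓) = 4/3 + ⅔ = 2)
d(A) = A² + 13*A
W(y) = 14 (W(y) = -2*(-7) = 14)
-133*W(-6 - 3) + d(q) = -133*14 + 2*(13 + 2) = -1862 + 2*15 = -1862 + 30 = -1832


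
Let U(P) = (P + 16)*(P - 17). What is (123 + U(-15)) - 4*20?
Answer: 11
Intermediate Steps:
U(P) = (-17 + P)*(16 + P) (U(P) = (16 + P)*(-17 + P) = (-17 + P)*(16 + P))
(123 + U(-15)) - 4*20 = (123 + (-272 + (-15)² - 1*(-15))) - 4*20 = (123 + (-272 + 225 + 15)) - 80 = (123 - 32) - 80 = 91 - 80 = 11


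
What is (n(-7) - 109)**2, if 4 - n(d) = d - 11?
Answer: 7569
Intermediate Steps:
n(d) = 15 - d (n(d) = 4 - (d - 11) = 4 - (-11 + d) = 4 + (11 - d) = 15 - d)
(n(-7) - 109)**2 = ((15 - 1*(-7)) - 109)**2 = ((15 + 7) - 109)**2 = (22 - 109)**2 = (-87)**2 = 7569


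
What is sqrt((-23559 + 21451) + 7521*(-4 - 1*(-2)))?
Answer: 35*I*sqrt(14) ≈ 130.96*I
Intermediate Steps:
sqrt((-23559 + 21451) + 7521*(-4 - 1*(-2))) = sqrt(-2108 + 7521*(-4 + 2)) = sqrt(-2108 + 7521*(-2)) = sqrt(-2108 - 15042) = sqrt(-17150) = 35*I*sqrt(14)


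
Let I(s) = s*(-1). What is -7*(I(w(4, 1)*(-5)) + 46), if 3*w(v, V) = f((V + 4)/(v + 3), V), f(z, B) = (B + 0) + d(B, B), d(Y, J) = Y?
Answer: -1036/3 ≈ -345.33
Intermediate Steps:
f(z, B) = 2*B (f(z, B) = (B + 0) + B = B + B = 2*B)
w(v, V) = 2*V/3 (w(v, V) = (2*V)/3 = 2*V/3)
I(s) = -s
-7*(I(w(4, 1)*(-5)) + 46) = -7*(-(2/3)*1*(-5) + 46) = -7*(-2*(-5)/3 + 46) = -7*(-1*(-10/3) + 46) = -7*(10/3 + 46) = -7*148/3 = -1036/3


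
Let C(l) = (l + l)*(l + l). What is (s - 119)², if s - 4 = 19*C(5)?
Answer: 3186225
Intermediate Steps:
C(l) = 4*l² (C(l) = (2*l)*(2*l) = 4*l²)
s = 1904 (s = 4 + 19*(4*5²) = 4 + 19*(4*25) = 4 + 19*100 = 4 + 1900 = 1904)
(s - 119)² = (1904 - 119)² = 1785² = 3186225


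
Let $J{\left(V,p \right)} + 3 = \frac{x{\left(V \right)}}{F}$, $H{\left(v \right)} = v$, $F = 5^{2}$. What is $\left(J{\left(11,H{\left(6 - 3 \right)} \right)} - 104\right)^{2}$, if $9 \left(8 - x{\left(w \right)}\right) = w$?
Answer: $\frac{576672196}{50625} \approx 11391.0$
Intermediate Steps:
$x{\left(w \right)} = 8 - \frac{w}{9}$
$F = 25$
$J{\left(V,p \right)} = - \frac{67}{25} - \frac{V}{225}$ ($J{\left(V,p \right)} = -3 + \frac{8 - \frac{V}{9}}{25} = -3 + \left(8 - \frac{V}{9}\right) \frac{1}{25} = -3 - \left(- \frac{8}{25} + \frac{V}{225}\right) = - \frac{67}{25} - \frac{V}{225}$)
$\left(J{\left(11,H{\left(6 - 3 \right)} \right)} - 104\right)^{2} = \left(\left(- \frac{67}{25} - \frac{11}{225}\right) - 104\right)^{2} = \left(- \frac{614}{225} - 104\right)^{2} = \left(- \frac{24014}{225}\right)^{2} = \frac{576672196}{50625}$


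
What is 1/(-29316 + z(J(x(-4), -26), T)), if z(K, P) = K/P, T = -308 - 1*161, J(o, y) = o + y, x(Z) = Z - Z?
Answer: -469/13749178 ≈ -3.4111e-5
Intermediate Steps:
x(Z) = 0
T = -469 (T = -308 - 161 = -469)
1/(-29316 + z(J(x(-4), -26), T)) = 1/(-29316 + (0 - 26)/(-469)) = 1/(-29316 - 26*(-1/469)) = 1/(-29316 + 26/469) = 1/(-13749178/469) = -469/13749178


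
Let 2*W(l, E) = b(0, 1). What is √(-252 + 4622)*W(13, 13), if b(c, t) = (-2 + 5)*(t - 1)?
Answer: 0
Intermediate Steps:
b(c, t) = -3 + 3*t (b(c, t) = 3*(-1 + t) = -3 + 3*t)
W(l, E) = 0 (W(l, E) = (-3 + 3*1)/2 = (-3 + 3)/2 = (½)*0 = 0)
√(-252 + 4622)*W(13, 13) = √(-252 + 4622)*0 = √4370*0 = 0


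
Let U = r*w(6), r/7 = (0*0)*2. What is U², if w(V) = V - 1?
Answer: 0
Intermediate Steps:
w(V) = -1 + V
r = 0 (r = 7*((0*0)*2) = 7*(0*2) = 7*0 = 0)
U = 0 (U = 0*(-1 + 6) = 0*5 = 0)
U² = 0² = 0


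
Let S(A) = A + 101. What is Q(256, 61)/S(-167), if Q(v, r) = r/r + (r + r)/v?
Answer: -63/2816 ≈ -0.022372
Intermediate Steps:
Q(v, r) = 1 + 2*r/v (Q(v, r) = 1 + (2*r)/v = 1 + 2*r/v)
S(A) = 101 + A
Q(256, 61)/S(-167) = ((256 + 2*61)/256)/(101 - 167) = ((256 + 122)/256)/(-66) = ((1/256)*378)*(-1/66) = (189/128)*(-1/66) = -63/2816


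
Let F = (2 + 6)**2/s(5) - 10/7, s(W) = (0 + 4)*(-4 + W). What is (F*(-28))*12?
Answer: -4896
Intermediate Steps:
s(W) = -16 + 4*W (s(W) = 4*(-4 + W) = -16 + 4*W)
F = 102/7 (F = (2 + 6)**2/(-16 + 4*5) - 10/7 = 8**2/(-16 + 20) - 10*1/7 = 64/4 - 10/7 = 64*(1/4) - 10/7 = 16 - 10/7 = 102/7 ≈ 14.571)
(F*(-28))*12 = ((102/7)*(-28))*12 = -408*12 = -4896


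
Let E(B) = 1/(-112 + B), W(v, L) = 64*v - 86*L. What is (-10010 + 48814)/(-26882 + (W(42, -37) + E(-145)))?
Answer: -9972628/5400085 ≈ -1.8468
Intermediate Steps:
W(v, L) = -86*L + 64*v
(-10010 + 48814)/(-26882 + (W(42, -37) + E(-145))) = (-10010 + 48814)/(-26882 + ((-86*(-37) + 64*42) + 1/(-112 - 145))) = 38804/(-26882 + ((3182 + 2688) + 1/(-257))) = 38804/(-26882 + (5870 - 1/257)) = 38804/(-26882 + 1508589/257) = 38804/(-5400085/257) = 38804*(-257/5400085) = -9972628/5400085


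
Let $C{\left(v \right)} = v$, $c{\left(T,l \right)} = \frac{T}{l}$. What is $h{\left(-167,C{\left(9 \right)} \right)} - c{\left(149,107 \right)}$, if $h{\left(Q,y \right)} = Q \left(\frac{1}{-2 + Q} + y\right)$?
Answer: $- \frac{27186061}{18083} \approx -1503.4$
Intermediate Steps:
$h{\left(Q,y \right)} = Q \left(y + \frac{1}{-2 + Q}\right)$
$h{\left(-167,C{\left(9 \right)} \right)} - c{\left(149,107 \right)} = - \frac{167 \left(1 - 18 - 1503\right)}{-2 - 167} - \frac{149}{107} = - \frac{167 \left(1 - 18 - 1503\right)}{-169} - 149 \cdot \frac{1}{107} = \left(-167\right) \left(- \frac{1}{169}\right) \left(-1520\right) - \frac{149}{107} = - \frac{253840}{169} - \frac{149}{107} = - \frac{27186061}{18083}$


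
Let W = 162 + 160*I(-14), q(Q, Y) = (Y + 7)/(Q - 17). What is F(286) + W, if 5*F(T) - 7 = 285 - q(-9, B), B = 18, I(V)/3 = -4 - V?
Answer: 652677/130 ≈ 5020.6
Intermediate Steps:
I(V) = -12 - 3*V (I(V) = 3*(-4 - V) = -12 - 3*V)
q(Q, Y) = (7 + Y)/(-17 + Q)
F(T) = 7617/130 (F(T) = 7/5 + (285 - (7 + 18)/(-17 - 9))/5 = 7/5 + (285 - 25/(-26))/5 = 7/5 + (285 - (-1)*25/26)/5 = 7/5 + (285 - 1*(-25/26))/5 = 7/5 + (285 + 25/26)/5 = 7/5 + (⅕)*(7435/26) = 7/5 + 1487/26 = 7617/130)
W = 4962 (W = 162 + 160*(-12 - 3*(-14)) = 162 + 160*(-12 + 42) = 162 + 160*30 = 162 + 4800 = 4962)
F(286) + W = 7617/130 + 4962 = 652677/130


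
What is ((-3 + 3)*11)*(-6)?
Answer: 0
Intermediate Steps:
((-3 + 3)*11)*(-6) = (0*11)*(-6) = 0*(-6) = 0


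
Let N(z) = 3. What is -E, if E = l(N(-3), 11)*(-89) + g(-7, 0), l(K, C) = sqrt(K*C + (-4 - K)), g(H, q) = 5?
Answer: -5 + 89*sqrt(26) ≈ 448.81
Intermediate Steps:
l(K, C) = sqrt(-4 - K + C*K) (l(K, C) = sqrt(C*K + (-4 - K)) = sqrt(-4 - K + C*K))
E = 5 - 89*sqrt(26) (E = sqrt(-4 - 1*3 + 11*3)*(-89) + 5 = sqrt(-4 - 3 + 33)*(-89) + 5 = sqrt(26)*(-89) + 5 = -89*sqrt(26) + 5 = 5 - 89*sqrt(26) ≈ -448.81)
-E = -(5 - 89*sqrt(26)) = -5 + 89*sqrt(26)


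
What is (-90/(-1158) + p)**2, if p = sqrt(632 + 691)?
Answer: 49280652/37249 + 630*sqrt(3)/193 ≈ 1328.7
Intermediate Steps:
p = 21*sqrt(3) (p = sqrt(1323) = 21*sqrt(3) ≈ 36.373)
(-90/(-1158) + p)**2 = (-90/(-1158) + 21*sqrt(3))**2 = (-90*(-1/1158) + 21*sqrt(3))**2 = (15/193 + 21*sqrt(3))**2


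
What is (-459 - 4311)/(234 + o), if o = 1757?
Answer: -4770/1991 ≈ -2.3958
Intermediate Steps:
(-459 - 4311)/(234 + o) = (-459 - 4311)/(234 + 1757) = -4770/1991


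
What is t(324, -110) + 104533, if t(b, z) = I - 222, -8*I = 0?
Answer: 104311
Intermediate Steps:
I = 0 (I = -⅛*0 = 0)
t(b, z) = -222 (t(b, z) = 0 - 222 = -222)
t(324, -110) + 104533 = -222 + 104533 = 104311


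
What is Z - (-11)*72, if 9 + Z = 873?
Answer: 1656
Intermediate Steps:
Z = 864 (Z = -9 + 873 = 864)
Z - (-11)*72 = 864 - (-11)*72 = 864 - 1*(-792) = 864 + 792 = 1656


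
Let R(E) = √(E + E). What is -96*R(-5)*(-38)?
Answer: 3648*I*√10 ≈ 11536.0*I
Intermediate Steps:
R(E) = √2*√E (R(E) = √(2*E) = √2*√E)
-96*R(-5)*(-38) = -96*√2*√(-5)*(-38) = -96*√2*I*√5*(-38) = -96*I*√10*(-38) = 3648*I*√10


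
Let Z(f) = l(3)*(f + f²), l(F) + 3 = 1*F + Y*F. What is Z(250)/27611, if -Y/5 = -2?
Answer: 1882500/27611 ≈ 68.179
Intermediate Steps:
Y = 10 (Y = -5*(-2) = 10)
l(F) = -3 + 11*F (l(F) = -3 + (1*F + 10*F) = -3 + (F + 10*F) = -3 + 11*F)
Z(f) = 30*f + 30*f² (Z(f) = (-3 + 11*3)*(f + f²) = (-3 + 33)*(f + f²) = 30*(f + f²) = 30*f + 30*f²)
Z(250)/27611 = (30*250*(1 + 250))/27611 = (30*250*251)*(1/27611) = 1882500*(1/27611) = 1882500/27611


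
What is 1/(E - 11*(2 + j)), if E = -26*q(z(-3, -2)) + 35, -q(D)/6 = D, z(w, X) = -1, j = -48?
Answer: 1/385 ≈ 0.0025974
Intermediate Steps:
q(D) = -6*D
E = -121 (E = -(-156)*(-1) + 35 = -26*6 + 35 = -156 + 35 = -121)
1/(E - 11*(2 + j)) = 1/(-121 - 11*(2 - 48)) = 1/(-121 - 11*(-46)) = 1/(-121 + 506) = 1/385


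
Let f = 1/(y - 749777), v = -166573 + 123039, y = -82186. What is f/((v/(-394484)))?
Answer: -197242/18109338621 ≈ -1.0892e-5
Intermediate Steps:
v = -43534
f = -1/831963 (f = 1/(-82186 - 749777) = 1/(-831963) = -1/831963 ≈ -1.2020e-6)
f/((v/(-394484))) = -1/(831963*((-43534/(-394484)))) = -1/(831963*((-43534*(-1/394484)))) = -1/(831963*21767/197242) = -1/831963*197242/21767 = -197242/18109338621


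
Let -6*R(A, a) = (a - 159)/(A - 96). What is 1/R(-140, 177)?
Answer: 236/3 ≈ 78.667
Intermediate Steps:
R(A, a) = -(-159 + a)/(6*(-96 + A)) (R(A, a) = -(a - 159)/(6*(A - 96)) = -(-159 + a)/(6*(-96 + A)))
1/R(-140, 177) = 1/((159 - 1*177)/(6*(-96 - 140))) = 1/((⅙)*(159 - 177)/(-236)) = 1/((⅙)*(-1/236)*(-18)) = 1/(3/236) = 236/3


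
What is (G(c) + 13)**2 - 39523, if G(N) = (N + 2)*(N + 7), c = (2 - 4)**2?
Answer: -33282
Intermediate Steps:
c = 4 (c = (-2)**2 = 4)
G(N) = (2 + N)*(7 + N)
(G(c) + 13)**2 - 39523 = ((14 + 4**2 + 9*4) + 13)**2 - 39523 = ((14 + 16 + 36) + 13)**2 - 39523 = (66 + 13)**2 - 39523 = 79**2 - 39523 = 6241 - 39523 = -33282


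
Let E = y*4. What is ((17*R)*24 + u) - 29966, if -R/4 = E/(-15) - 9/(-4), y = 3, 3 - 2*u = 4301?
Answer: -172407/5 ≈ -34481.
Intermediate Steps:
u = -2149 (u = 3/2 - ½*4301 = 3/2 - 4301/2 = -2149)
E = 12 (E = 3*4 = 12)
R = -29/5 (R = -4*(12/(-15) - 9/(-4)) = -4*(12*(-1/15) - 9*(-¼)) = -4*(-⅘ + 9/4) = -4*29/20 = -29/5 ≈ -5.8000)
((17*R)*24 + u) - 29966 = ((17*(-29/5))*24 - 2149) - 29966 = (-493/5*24 - 2149) - 29966 = (-11832/5 - 2149) - 29966 = -22577/5 - 29966 = -172407/5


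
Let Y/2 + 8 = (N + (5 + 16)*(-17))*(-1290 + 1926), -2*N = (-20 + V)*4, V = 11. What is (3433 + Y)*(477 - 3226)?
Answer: 1175997459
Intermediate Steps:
N = 18 (N = -(-20 + 11)*4/2 = -(-9)*4/2 = -½*(-36) = 18)
Y = -431224 (Y = -16 + 2*((18 + (5 + 16)*(-17))*(-1290 + 1926)) = -16 + 2*((18 + 21*(-17))*636) = -16 + 2*((18 - 357)*636) = -16 + 2*(-339*636) = -16 + 2*(-215604) = -16 - 431208 = -431224)
(3433 + Y)*(477 - 3226) = (3433 - 431224)*(477 - 3226) = -427791*(-2749) = 1175997459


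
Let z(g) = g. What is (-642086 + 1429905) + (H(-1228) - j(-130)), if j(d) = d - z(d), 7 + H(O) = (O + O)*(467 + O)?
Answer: 2656828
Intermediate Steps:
H(O) = -7 + 2*O*(467 + O) (H(O) = -7 + (O + O)*(467 + O) = -7 + (2*O)*(467 + O) = -7 + 2*O*(467 + O))
j(d) = 0 (j(d) = d - d = 0)
(-642086 + 1429905) + (H(-1228) - j(-130)) = (-642086 + 1429905) + ((-7 + 2*(-1228)**2 + 934*(-1228)) - 1*0) = 787819 + ((-7 + 2*1507984 - 1146952) + 0) = 787819 + ((-7 + 3015968 - 1146952) + 0) = 787819 + (1869009 + 0) = 787819 + 1869009 = 2656828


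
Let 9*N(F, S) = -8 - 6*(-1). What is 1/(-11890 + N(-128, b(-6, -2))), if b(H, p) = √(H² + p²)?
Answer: -9/107012 ≈ -8.4103e-5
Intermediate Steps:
N(F, S) = -2/9 (N(F, S) = (-8 - 6*(-1))/9 = (-8 + 6)/9 = (⅑)*(-2) = -2/9)
1/(-11890 + N(-128, b(-6, -2))) = 1/(-11890 - 2/9) = 1/(-107012/9) = -9/107012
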